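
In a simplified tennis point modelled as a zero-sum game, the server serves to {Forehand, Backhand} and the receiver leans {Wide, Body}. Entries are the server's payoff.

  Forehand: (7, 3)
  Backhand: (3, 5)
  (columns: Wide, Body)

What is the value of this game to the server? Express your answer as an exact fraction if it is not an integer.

13/3

Row minima: Forehand → 3, Backhand → 3; maximin = 3.
Column maxima: Wide → 7, Body → 5; minimax = 5.
3 ≠ 5, so there is no saddle point; optimal play is mixed.
Let the server play Forehand with probability p. Expected payoff against Wide: 7p + 3(1−p) = 4p + 3; against Body: 3p + 5(1−p) = −2p + 5.
Setting these equal: 4p + 3 = −2p + 5 ⇒ 6p = 2 ⇒ p = 1/3, and the value is (4)·(1/3) + 3 = 13/3.
For the receiver: with q = P(Wide), equating Forehand's and Backhand's payoffs gives 4q + 3 = −2q + 5 ⇒ q = 1/3.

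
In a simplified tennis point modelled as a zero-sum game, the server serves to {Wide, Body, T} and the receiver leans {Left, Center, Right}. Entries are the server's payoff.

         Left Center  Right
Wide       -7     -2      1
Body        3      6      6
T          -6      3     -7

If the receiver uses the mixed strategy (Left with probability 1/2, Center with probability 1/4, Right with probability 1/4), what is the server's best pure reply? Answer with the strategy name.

Body

Expected payoff of Wide: (1/2)·(-7) + (1/4)·(-2) + (1/4)·1 = -15/4.
Expected payoff of Body: (1/2)·3 + (1/4)·6 + (1/4)·6 = 9/2.
Expected payoff of T: (1/2)·(-6) + (1/4)·3 + (1/4)·(-7) = -4.
The largest is 9/2, so the server's best response is Body.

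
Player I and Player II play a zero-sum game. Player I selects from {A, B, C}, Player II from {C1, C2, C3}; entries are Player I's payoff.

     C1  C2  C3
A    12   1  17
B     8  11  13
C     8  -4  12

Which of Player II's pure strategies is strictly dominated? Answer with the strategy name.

C3

C1 holds Player I's payoff strictly below C3 in every row: 12 < 17, 8 < 13, 8 < 12.
So C3 is strictly dominated for Player II.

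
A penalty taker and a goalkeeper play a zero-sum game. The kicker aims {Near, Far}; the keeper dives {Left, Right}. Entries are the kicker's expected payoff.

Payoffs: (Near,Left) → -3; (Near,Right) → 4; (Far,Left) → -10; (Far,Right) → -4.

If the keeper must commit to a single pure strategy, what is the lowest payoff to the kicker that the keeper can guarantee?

Column maxima: Left → -3, Right → 4.
The smallest of these is -3.

-3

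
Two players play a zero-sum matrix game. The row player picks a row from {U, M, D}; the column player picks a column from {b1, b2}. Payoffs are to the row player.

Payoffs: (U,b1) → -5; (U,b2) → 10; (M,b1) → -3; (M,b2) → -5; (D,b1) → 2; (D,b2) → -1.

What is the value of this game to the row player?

Row minima: U → -5, M → -5, D → -1; maximin = -1.
Column maxima: b1 → 2, b2 → 10; minimax = 2.
-1 ≠ 2, so there is no saddle point; optimal play is mixed.
M is strictly dominated by D, so the row player never plays it.
On the remaining 2×2 (U, D vs b1, b2):
Let the row player play U with probability p. Expected payoff against b1: (-5)p + 2(1−p) = −7p + 2; against b2: 10p + (-1)(1−p) = 11p − 1.
Setting these equal: −7p + 2 = 11p − 1 ⇒ −18p = -3 ⇒ p = 1/6, and the value is (-7)·(1/6) + 2 = 5/6.
For the column player: with q = P(b1), equating U's and D's payoffs gives −15q + 10 = 3q − 1 ⇒ q = 11/18.

5/6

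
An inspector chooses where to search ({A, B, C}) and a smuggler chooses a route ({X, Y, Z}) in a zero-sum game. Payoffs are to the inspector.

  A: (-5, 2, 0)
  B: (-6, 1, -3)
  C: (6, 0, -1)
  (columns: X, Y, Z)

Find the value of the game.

Row minima: A → -5, B → -6, C → -1; maximin = -1.
Column maxima: X → 6, Y → 2, Z → 0; minimax = 0.
-1 ≠ 0, so there is no saddle point; optimal play is mixed.
B is strictly dominated by A, so the inspector never plays it.
Y is strictly dominated by Z (it gives the inspector strictly more in every row), so the smuggler never plays it.
On the remaining 2×2 (A, C vs X, Z):
Let the inspector play A with probability p. Expected payoff against X: (-5)p + 6(1−p) = −11p + 6; against Z: 0p + (-1)(1−p) = p − 1.
Setting these equal: −11p + 6 = p − 1 ⇒ −12p = -7 ⇒ p = 7/12, and the value is (-11)·(7/12) + 6 = -5/12.
For the smuggler: with q = P(X), equating A's and C's payoffs gives −5q = 7q − 1 ⇒ q = 1/12.

-5/12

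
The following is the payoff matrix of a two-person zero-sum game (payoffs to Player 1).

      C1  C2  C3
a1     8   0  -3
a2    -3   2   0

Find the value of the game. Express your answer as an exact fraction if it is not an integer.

Row minima: a1 → -3, a2 → -3; maximin = -3.
Column maxima: C1 → 8, C2 → 2, C3 → 0; minimax = 0.
-3 ≠ 0, so there is no saddle point; optimal play is mixed.
C2 is strictly dominated by C3 (it gives Player 1 strictly more in every row), so Player 2 never plays it.
On the remaining 2×2 (a1, a2 vs C1, C3):
Let Player 1 play a1 with probability p. Expected payoff against C1: 8p + (-3)(1−p) = 11p − 3; against C3: (-3)p + 0(1−p) = −3p.
Setting these equal: 11p − 3 = −3p ⇒ 14p = 3 ⇒ p = 3/14, and the value is (11)·(3/14) − 3 = -9/14.
For Player 2: with q = P(C1), equating a1's and a2's payoffs gives 11q − 3 = −3q ⇒ q = 3/14.

-9/14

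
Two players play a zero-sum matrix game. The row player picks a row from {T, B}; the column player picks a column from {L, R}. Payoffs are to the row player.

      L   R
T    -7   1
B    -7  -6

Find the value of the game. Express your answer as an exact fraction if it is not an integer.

Row minima: T → -7, B → -7; maximin = -7.
Column maxima: L → -7, R → 1; minimax = -7.
Since maximin = minimax = -7, there is a saddle point and the value is -7.

-7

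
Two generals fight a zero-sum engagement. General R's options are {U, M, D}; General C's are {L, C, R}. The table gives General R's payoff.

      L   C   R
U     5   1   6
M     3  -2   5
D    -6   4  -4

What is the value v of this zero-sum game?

Row minima: U → 1, M → -2, D → -6; maximin = 1.
Column maxima: L → 5, C → 4, R → 6; minimax = 4.
1 ≠ 4, so there is no saddle point; optimal play is mixed.
M is strictly dominated by U, so General R never plays it.
R is strictly dominated by L (it gives General R strictly more in every row), so General C never plays it.
On the remaining 2×2 (U, D vs L, C):
Let General R play U with probability p. Expected payoff against L: 5p + (-6)(1−p) = 11p − 6; against C: 1p + 4(1−p) = −3p + 4.
Setting these equal: 11p − 6 = −3p + 4 ⇒ 14p = 10 ⇒ p = 5/7, and the value is (11)·(5/7) − 6 = 13/7.
For General C: with q = P(L), equating U's and D's payoffs gives 4q + 1 = −10q + 4 ⇒ q = 3/14.

13/7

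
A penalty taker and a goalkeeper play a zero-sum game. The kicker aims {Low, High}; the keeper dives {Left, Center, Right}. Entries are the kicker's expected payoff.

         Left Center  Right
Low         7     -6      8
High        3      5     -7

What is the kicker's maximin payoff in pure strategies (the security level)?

Row minima: Low → -6, High → -7.
The best of these is -6.

-6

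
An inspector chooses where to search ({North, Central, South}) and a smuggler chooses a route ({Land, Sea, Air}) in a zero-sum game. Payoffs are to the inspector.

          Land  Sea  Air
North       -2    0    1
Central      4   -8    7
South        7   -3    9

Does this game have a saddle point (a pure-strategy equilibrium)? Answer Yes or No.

No

Row minima: North → -2, Central → -8, South → -3; maximin = -2.
Column maxima: Land → 7, Sea → 0, Air → 9; minimax = 0.
-2 ≠ 0, so no pure-strategy equilibrium exists.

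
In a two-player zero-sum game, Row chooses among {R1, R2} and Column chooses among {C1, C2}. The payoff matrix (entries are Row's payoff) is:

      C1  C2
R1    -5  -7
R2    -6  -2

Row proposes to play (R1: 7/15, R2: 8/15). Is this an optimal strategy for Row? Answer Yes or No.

Against C1 this mix gives (7/15)·(-5) + (8/15)·(-6) = -83/15.
Against C2 this mix gives (7/15)·(-7) + (8/15)·(-2) = -13/3.
Column will play C1, holding Row to -83/15. Shifting weight toward the row that does better against C1 would raise this floor (the equalizing mix achieves -16/3 against both C1 and C2), so the proposed strategy is not optimal.

No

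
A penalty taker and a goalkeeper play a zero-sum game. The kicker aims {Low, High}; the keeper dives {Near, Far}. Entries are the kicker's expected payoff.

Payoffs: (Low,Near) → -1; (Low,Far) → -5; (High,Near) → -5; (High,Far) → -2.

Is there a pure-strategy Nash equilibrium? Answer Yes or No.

Row minima: Low → -5, High → -5; maximin = -5.
Column maxima: Near → -1, Far → -2; minimax = -2.
-5 ≠ -2, so no pure-strategy equilibrium exists.

No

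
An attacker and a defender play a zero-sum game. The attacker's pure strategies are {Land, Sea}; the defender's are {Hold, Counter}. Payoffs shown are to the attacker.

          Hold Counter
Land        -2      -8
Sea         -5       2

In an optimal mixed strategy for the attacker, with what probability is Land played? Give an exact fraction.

Row minima: Land → -8, Sea → -5; maximin = -5.
Column maxima: Hold → -2, Counter → 2; minimax = -2.
-5 ≠ -2, so there is no saddle point; optimal play is mixed.
Let the attacker play Land with probability p. Expected payoff against Hold: (-2)p + (-5)(1−p) = 3p − 5; against Counter: (-8)p + 2(1−p) = −10p + 2.
Setting these equal: 3p − 5 = −10p + 2 ⇒ 13p = 7 ⇒ p = 7/13, and the value is (3)·(7/13) − 5 = -44/13.
For the defender: with q = P(Hold), equating Land's and Sea's payoffs gives 6q − 8 = −7q + 2 ⇒ q = 10/13.

7/13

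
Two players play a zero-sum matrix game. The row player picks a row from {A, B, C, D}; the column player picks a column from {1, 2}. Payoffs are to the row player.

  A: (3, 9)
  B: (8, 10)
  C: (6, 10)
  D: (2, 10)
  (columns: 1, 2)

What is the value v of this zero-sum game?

8

Row minima: A → 3, B → 8, C → 6, D → 2; maximin = 8.
Column maxima: 1 → 8, 2 → 10; minimax = 8.
Since maximin = minimax = 8, there is a saddle point and the value is 8.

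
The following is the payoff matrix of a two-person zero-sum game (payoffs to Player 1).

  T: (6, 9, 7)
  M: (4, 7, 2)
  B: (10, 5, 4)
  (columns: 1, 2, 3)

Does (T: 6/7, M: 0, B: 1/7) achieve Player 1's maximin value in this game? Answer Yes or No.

Yes

Against 1 this mix gives (6/7)·6 + (1/7)·10 = 46/7.
Against 2 this mix gives (6/7)·9 + (1/7)·5 = 59/7.
Against 3 this mix gives (6/7)·7 + (1/7)·4 = 46/7.
All of Player 2's active replies (1, 3) yield 46/7, and no column does worse for Player 1. The mix makes Player 2 indifferent and guarantees 46/7, so it is optimal.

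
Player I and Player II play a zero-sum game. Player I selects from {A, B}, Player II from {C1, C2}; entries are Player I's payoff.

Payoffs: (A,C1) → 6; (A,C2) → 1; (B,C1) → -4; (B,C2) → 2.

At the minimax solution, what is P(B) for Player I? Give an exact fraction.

Row minima: A → 1, B → -4; maximin = 1.
Column maxima: C1 → 6, C2 → 2; minimax = 2.
1 ≠ 2, so there is no saddle point; optimal play is mixed.
Let Player I play A with probability p. Expected payoff against C1: 6p + (-4)(1−p) = 10p − 4; against C2: 1p + 2(1−p) = −p + 2.
Setting these equal: 10p − 4 = −p + 2 ⇒ 11p = 6 ⇒ p = 6/11, and the value is (10)·(6/11) − 4 = 16/11.
For Player II: with q = P(C1), equating A's and B's payoffs gives 5q + 1 = −6q + 2 ⇒ q = 1/11.

5/11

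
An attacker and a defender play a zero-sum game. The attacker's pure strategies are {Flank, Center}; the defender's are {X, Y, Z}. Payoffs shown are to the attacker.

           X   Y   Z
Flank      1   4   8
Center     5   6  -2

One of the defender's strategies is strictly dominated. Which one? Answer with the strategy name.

X holds the attacker's payoff strictly below Y in every row: 1 < 4, 5 < 6.
So Y is strictly dominated for the defender.

Y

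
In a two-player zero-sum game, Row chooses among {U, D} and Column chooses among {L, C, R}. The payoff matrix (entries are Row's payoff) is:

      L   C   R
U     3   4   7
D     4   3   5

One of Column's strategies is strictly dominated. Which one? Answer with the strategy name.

L holds Row's payoff strictly below R in every row: 3 < 7, 4 < 5.
So R is strictly dominated for Column.

R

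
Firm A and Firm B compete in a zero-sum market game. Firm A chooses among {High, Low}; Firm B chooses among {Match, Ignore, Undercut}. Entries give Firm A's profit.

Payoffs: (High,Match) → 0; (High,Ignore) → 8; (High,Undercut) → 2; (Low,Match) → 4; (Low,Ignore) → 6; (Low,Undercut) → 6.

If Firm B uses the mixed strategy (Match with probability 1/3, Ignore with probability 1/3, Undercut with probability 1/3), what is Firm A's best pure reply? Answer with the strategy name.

Expected payoff of High: (1/3)·0 + (1/3)·8 + (1/3)·2 = 10/3.
Expected payoff of Low: (1/3)·4 + (1/3)·6 + (1/3)·6 = 16/3.
The largest is 16/3, so Firm A's best response is Low.

Low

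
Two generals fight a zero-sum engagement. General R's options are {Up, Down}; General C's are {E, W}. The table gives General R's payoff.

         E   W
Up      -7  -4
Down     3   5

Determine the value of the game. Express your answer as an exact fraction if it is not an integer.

Row minima: Up → -7, Down → 3; maximin = 3.
Column maxima: E → 3, W → 5; minimax = 3.
Since maximin = minimax = 3, there is a saddle point and the value is 3.

3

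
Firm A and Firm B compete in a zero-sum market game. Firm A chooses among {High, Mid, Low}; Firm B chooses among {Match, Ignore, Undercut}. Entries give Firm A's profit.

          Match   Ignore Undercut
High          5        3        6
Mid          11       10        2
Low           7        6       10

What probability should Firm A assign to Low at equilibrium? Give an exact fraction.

2/3

Row minima: High → 3, Mid → 2, Low → 6; maximin = 6.
Column maxima: Match → 11, Ignore → 10, Undercut → 10; minimax = 10.
6 ≠ 10, so there is no saddle point; optimal play is mixed.
High is strictly dominated by Low, so Firm A never plays it.
Match is strictly dominated by Ignore (it gives Firm A strictly more in every row), so Firm B never plays it.
On the remaining 2×2 (Mid, Low vs Ignore, Undercut):
Let Firm A play Mid with probability p. Expected payoff against Ignore: 10p + 6(1−p) = 4p + 6; against Undercut: 2p + 10(1−p) = −8p + 10.
Setting these equal: 4p + 6 = −8p + 10 ⇒ 12p = 4 ⇒ p = 1/3, and the value is (4)·(1/3) + 6 = 22/3.
For Firm B: with q = P(Ignore), equating Mid's and Low's payoffs gives 8q + 2 = −4q + 10 ⇒ q = 2/3.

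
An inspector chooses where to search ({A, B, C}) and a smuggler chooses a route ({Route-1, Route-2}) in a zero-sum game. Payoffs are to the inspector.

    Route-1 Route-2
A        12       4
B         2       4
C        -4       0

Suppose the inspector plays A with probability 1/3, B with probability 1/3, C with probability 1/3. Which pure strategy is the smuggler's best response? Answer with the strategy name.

Route-2

If the smuggler plays Route-1, the inspector's expected payoff is (1/3)·12 + (1/3)·2 + (1/3)·(-4) = 10/3.
If the smuggler plays Route-2, the inspector's expected payoff is (1/3)·4 + (1/3)·4 + (1/3)·0 = 8/3.
The smuggler minimizes the inspector's payoff; the smallest is 8/3, so the best response is Route-2.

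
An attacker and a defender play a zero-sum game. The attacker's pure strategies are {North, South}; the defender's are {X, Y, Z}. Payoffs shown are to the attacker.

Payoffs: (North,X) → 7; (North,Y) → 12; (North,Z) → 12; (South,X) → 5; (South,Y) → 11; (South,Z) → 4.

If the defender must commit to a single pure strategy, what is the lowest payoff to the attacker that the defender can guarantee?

7

Column maxima: X → 7, Y → 12, Z → 12.
The smallest of these is 7.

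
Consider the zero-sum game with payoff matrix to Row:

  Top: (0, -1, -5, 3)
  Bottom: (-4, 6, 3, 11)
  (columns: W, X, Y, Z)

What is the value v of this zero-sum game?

-5/3

Row minima: Top → -5, Bottom → -4; maximin = -4.
Column maxima: W → 0, X → 6, Y → 3, Z → 11; minimax = 0.
-4 ≠ 0, so there is no saddle point; optimal play is mixed.
X is strictly dominated by Y (it gives Row strictly more in every row), so Column never plays it.
Z is strictly dominated by W (it gives Row strictly more in every row), so Column never plays it.
On the remaining 2×2 (Top, Bottom vs W, Y):
Let Row play Top with probability p. Expected payoff against W: 0p + (-4)(1−p) = 4p − 4; against Y: (-5)p + 3(1−p) = −8p + 3.
Setting these equal: 4p − 4 = −8p + 3 ⇒ 12p = 7 ⇒ p = 7/12, and the value is (4)·(7/12) − 4 = -5/3.
For Column: with q = P(W), equating Top's and Bottom's payoffs gives 5q − 5 = −7q + 3 ⇒ q = 2/3.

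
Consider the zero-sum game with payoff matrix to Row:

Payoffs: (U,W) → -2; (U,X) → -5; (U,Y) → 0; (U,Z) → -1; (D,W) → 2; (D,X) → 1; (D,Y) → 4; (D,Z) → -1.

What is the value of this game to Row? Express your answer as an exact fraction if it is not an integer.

-1

Row minima: U → -5, D → -1; maximin = -1.
Column maxima: W → 2, X → 1, Y → 4, Z → -1; minimax = -1.
Since maximin = minimax = -1, there is a saddle point and the value is -1.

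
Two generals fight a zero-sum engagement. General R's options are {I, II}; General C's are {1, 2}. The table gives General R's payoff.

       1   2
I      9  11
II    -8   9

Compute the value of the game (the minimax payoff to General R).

Row minima: I → 9, II → -8; maximin = 9.
Column maxima: 1 → 9, 2 → 11; minimax = 9.
Since maximin = minimax = 9, there is a saddle point and the value is 9.

9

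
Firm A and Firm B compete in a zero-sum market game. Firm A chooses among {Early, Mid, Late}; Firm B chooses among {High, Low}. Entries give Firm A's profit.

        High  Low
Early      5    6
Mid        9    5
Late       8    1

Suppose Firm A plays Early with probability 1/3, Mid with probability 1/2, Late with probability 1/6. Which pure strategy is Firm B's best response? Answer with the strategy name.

If Firm B plays High, Firm A's expected payoff is (1/3)·5 + (1/2)·9 + (1/6)·8 = 15/2.
If Firm B plays Low, Firm A's expected payoff is (1/3)·6 + (1/2)·5 + (1/6)·1 = 14/3.
Firm B minimizes Firm A's payoff; the smallest is 14/3, so the best response is Low.

Low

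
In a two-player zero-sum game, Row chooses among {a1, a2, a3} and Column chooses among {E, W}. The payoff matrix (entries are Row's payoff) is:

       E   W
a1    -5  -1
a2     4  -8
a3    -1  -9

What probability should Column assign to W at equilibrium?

9/16

Row minima: a1 → -5, a2 → -8, a3 → -9; maximin = -5.
Column maxima: E → 4, W → -1; minimax = -1.
-5 ≠ -1, so there is no saddle point; optimal play is mixed.
a3 is strictly dominated by a2, so Row never plays it.
On the remaining 2×2 (a1, a2 vs E, W):
Let Row play a1 with probability p. Expected payoff against E: (-5)p + 4(1−p) = −9p + 4; against W: (-1)p + (-8)(1−p) = 7p − 8.
Setting these equal: −9p + 4 = 7p − 8 ⇒ −16p = -12 ⇒ p = 3/4, and the value is (-9)·(3/4) + 4 = -11/4.
For Column: with q = P(E), equating a1's and a2's payoffs gives −4q − 1 = 12q − 8 ⇒ q = 7/16.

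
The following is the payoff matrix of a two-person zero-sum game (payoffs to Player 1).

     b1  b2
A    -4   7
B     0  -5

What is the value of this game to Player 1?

-5/4

Row minima: A → -4, B → -5; maximin = -4.
Column maxima: b1 → 0, b2 → 7; minimax = 0.
-4 ≠ 0, so there is no saddle point; optimal play is mixed.
Let Player 1 play A with probability p. Expected payoff against b1: (-4)p + 0(1−p) = −4p; against b2: 7p + (-5)(1−p) = 12p − 5.
Setting these equal: −4p = 12p − 5 ⇒ −16p = -5 ⇒ p = 5/16, and the value is (-4)·(5/16) = -5/4.
For Player 2: with q = P(b1), equating A's and B's payoffs gives −11q + 7 = 5q − 5 ⇒ q = 3/4.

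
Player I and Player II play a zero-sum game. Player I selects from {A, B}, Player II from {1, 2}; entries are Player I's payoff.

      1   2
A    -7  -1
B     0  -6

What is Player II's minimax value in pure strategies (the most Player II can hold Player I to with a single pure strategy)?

-1

Column maxima: 1 → 0, 2 → -1.
The smallest of these is -1.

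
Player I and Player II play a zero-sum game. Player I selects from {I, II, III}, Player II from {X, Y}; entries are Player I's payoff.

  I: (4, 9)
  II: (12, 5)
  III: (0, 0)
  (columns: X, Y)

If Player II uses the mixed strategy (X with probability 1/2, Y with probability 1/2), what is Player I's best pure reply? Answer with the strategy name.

Expected payoff of I: (1/2)·4 + (1/2)·9 = 13/2.
Expected payoff of II: (1/2)·12 + (1/2)·5 = 17/2.
Expected payoff of III: (1/2)·0 + (1/2)·0 = 0.
The largest is 17/2, so Player I's best response is II.

II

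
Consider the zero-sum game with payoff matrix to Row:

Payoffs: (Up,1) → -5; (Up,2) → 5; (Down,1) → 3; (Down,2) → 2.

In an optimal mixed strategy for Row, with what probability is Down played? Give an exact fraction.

Row minima: Up → -5, Down → 2; maximin = 2.
Column maxima: 1 → 3, 2 → 5; minimax = 3.
2 ≠ 3, so there is no saddle point; optimal play is mixed.
Let Row play Up with probability p. Expected payoff against 1: (-5)p + 3(1−p) = −8p + 3; against 2: 5p + 2(1−p) = 3p + 2.
Setting these equal: −8p + 3 = 3p + 2 ⇒ −11p = -1 ⇒ p = 1/11, and the value is (-8)·(1/11) + 3 = 25/11.
For Column: with q = P(1), equating Up's and Down's payoffs gives −10q + 5 = q + 2 ⇒ q = 3/11.

10/11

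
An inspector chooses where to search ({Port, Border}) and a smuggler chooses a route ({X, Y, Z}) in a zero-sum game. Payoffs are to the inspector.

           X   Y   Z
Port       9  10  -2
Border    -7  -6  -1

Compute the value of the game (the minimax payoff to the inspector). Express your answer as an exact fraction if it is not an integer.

-23/17

Row minima: Port → -2, Border → -7; maximin = -2.
Column maxima: X → 9, Y → 10, Z → -1; minimax = -1.
-2 ≠ -1, so there is no saddle point; optimal play is mixed.
Y is strictly dominated by X (it gives the inspector strictly more in every row), so the smuggler never plays it.
On the remaining 2×2 (Port, Border vs X, Z):
Let the inspector play Port with probability p. Expected payoff against X: 9p + (-7)(1−p) = 16p − 7; against Z: (-2)p + (-1)(1−p) = −p − 1.
Setting these equal: 16p − 7 = −p − 1 ⇒ 17p = 6 ⇒ p = 6/17, and the value is (16)·(6/17) − 7 = -23/17.
For the smuggler: with q = P(X), equating Port's and Border's payoffs gives 11q − 2 = −6q − 1 ⇒ q = 1/17.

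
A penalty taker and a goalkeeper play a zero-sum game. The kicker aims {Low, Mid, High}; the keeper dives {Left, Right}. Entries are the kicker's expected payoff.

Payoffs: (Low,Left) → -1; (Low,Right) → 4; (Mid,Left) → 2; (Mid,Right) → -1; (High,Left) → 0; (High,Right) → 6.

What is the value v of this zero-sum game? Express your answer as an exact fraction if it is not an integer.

Row minima: Low → -1, Mid → -1, High → 0; maximin = 0.
Column maxima: Left → 2, Right → 6; minimax = 2.
0 ≠ 2, so there is no saddle point; optimal play is mixed.
Low is strictly dominated by High, so the kicker never plays it.
On the remaining 2×2 (Mid, High vs Left, Right):
Let the kicker play Mid with probability p. Expected payoff against Left: 2p + 0(1−p) = 2p; against Right: (-1)p + 6(1−p) = −7p + 6.
Setting these equal: 2p = −7p + 6 ⇒ 9p = 6 ⇒ p = 2/3, and the value is (2)·(2/3) = 4/3.
For the keeper: with q = P(Left), equating Mid's and High's payoffs gives 3q − 1 = −6q + 6 ⇒ q = 7/9.

4/3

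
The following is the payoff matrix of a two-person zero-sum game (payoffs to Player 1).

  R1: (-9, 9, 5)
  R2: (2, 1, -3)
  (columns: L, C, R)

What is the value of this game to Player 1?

-17/19

Row minima: R1 → -9, R2 → -3; maximin = -3.
Column maxima: L → 2, C → 9, R → 5; minimax = 2.
-3 ≠ 2, so there is no saddle point; optimal play is mixed.
C is strictly dominated by R (it gives Player 1 strictly more in every row), so Player 2 never plays it.
On the remaining 2×2 (R1, R2 vs L, R):
Let Player 1 play R1 with probability p. Expected payoff against L: (-9)p + 2(1−p) = −11p + 2; against R: 5p + (-3)(1−p) = 8p − 3.
Setting these equal: −11p + 2 = 8p − 3 ⇒ −19p = -5 ⇒ p = 5/19, and the value is (-11)·(5/19) + 2 = -17/19.
For Player 2: with q = P(L), equating R1's and R2's payoffs gives −14q + 5 = 5q − 3 ⇒ q = 8/19.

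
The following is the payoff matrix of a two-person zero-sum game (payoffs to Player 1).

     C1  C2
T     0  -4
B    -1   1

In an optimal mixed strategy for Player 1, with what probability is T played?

Row minima: T → -4, B → -1; maximin = -1.
Column maxima: C1 → 0, C2 → 1; minimax = 0.
-1 ≠ 0, so there is no saddle point; optimal play is mixed.
Let Player 1 play T with probability p. Expected payoff against C1: 0p + (-1)(1−p) = p − 1; against C2: (-4)p + 1(1−p) = −5p + 1.
Setting these equal: p − 1 = −5p + 1 ⇒ 6p = 2 ⇒ p = 1/3, and the value is (1)·(1/3) − 1 = -2/3.
For Player 2: with q = P(C1), equating T's and B's payoffs gives 4q − 4 = −2q + 1 ⇒ q = 5/6.

1/3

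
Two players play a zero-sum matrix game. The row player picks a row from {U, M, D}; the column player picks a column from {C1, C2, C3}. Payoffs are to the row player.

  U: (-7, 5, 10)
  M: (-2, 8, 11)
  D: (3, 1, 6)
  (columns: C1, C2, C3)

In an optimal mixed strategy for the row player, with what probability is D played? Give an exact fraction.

5/6

Row minima: U → -7, M → -2, D → 1; maximin = 1.
Column maxima: C1 → 3, C2 → 8, C3 → 11; minimax = 3.
1 ≠ 3, so there is no saddle point; optimal play is mixed.
U is strictly dominated by M, so the row player never plays it.
C3 is strictly dominated by C1 (it gives the row player strictly more in every row), so the column player never plays it.
On the remaining 2×2 (M, D vs C1, C2):
Let the row player play M with probability p. Expected payoff against C1: (-2)p + 3(1−p) = −5p + 3; against C2: 8p + 1(1−p) = 7p + 1.
Setting these equal: −5p + 3 = 7p + 1 ⇒ −12p = -2 ⇒ p = 1/6, and the value is (-5)·(1/6) + 3 = 13/6.
For the column player: with q = P(C1), equating M's and D's payoffs gives −10q + 8 = 2q + 1 ⇒ q = 7/12.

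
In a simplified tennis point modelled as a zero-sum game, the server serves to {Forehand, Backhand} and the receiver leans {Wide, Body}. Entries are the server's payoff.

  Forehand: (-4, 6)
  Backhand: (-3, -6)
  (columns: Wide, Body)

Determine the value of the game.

-42/13

Row minima: Forehand → -4, Backhand → -6; maximin = -4.
Column maxima: Wide → -3, Body → 6; minimax = -3.
-4 ≠ -3, so there is no saddle point; optimal play is mixed.
Let the server play Forehand with probability p. Expected payoff against Wide: (-4)p + (-3)(1−p) = −p − 3; against Body: 6p + (-6)(1−p) = 12p − 6.
Setting these equal: −p − 3 = 12p − 6 ⇒ −13p = -3 ⇒ p = 3/13, and the value is (-1)·(3/13) − 3 = -42/13.
For the receiver: with q = P(Wide), equating Forehand's and Backhand's payoffs gives −10q + 6 = 3q − 6 ⇒ q = 12/13.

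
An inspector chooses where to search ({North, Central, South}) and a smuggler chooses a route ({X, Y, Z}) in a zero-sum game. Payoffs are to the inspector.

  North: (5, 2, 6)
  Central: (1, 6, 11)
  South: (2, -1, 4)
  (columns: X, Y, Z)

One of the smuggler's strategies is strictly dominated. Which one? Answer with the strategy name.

Z

X holds the inspector's payoff strictly below Z in every row: 5 < 6, 1 < 11, 2 < 4.
So Z is strictly dominated for the smuggler.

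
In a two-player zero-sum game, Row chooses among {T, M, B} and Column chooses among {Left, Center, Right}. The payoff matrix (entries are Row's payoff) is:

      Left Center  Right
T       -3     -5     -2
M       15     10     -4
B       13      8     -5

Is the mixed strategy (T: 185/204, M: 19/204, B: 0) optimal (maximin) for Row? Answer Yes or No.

Against Left this mix gives (185/204)·(-3) + (19/204)·15 = -45/34.
Against Center this mix gives (185/204)·(-5) + (19/204)·10 = -245/68.
Against Right this mix gives (185/204)·(-2) + (19/204)·(-4) = -223/102.
Column will play Center, holding Row to -245/68. Shifting weight toward the row that does better against Center would raise this floor (the equalizing mix achieves -40/17 against both Center and Right), so the proposed strategy is not optimal.

No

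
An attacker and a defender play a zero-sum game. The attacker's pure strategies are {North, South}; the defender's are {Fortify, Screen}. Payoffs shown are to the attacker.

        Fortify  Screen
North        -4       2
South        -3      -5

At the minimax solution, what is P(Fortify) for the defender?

Row minima: North → -4, South → -5; maximin = -4.
Column maxima: Fortify → -3, Screen → 2; minimax = -3.
-4 ≠ -3, so there is no saddle point; optimal play is mixed.
Let the attacker play North with probability p. Expected payoff against Fortify: (-4)p + (-3)(1−p) = −p − 3; against Screen: 2p + (-5)(1−p) = 7p − 5.
Setting these equal: −p − 3 = 7p − 5 ⇒ −8p = -2 ⇒ p = 1/4, and the value is (-1)·(1/4) − 3 = -13/4.
For the defender: with q = P(Fortify), equating North's and South's payoffs gives −6q + 2 = 2q − 5 ⇒ q = 7/8.

7/8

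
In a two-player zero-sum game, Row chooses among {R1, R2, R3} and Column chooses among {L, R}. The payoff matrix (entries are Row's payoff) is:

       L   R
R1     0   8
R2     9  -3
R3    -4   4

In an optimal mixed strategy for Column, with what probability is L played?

Row minima: R1 → 0, R2 → -3, R3 → -4; maximin = 0.
Column maxima: L → 9, R → 8; minimax = 8.
0 ≠ 8, so there is no saddle point; optimal play is mixed.
R3 is strictly dominated by R1, so Row never plays it.
On the remaining 2×2 (R1, R2 vs L, R):
Let Row play R1 with probability p. Expected payoff against L: 0p + 9(1−p) = −9p + 9; against R: 8p + (-3)(1−p) = 11p − 3.
Setting these equal: −9p + 9 = 11p − 3 ⇒ −20p = -12 ⇒ p = 3/5, and the value is (-9)·(3/5) + 9 = 18/5.
For Column: with q = P(L), equating R1's and R2's payoffs gives −8q + 8 = 12q − 3 ⇒ q = 11/20.

11/20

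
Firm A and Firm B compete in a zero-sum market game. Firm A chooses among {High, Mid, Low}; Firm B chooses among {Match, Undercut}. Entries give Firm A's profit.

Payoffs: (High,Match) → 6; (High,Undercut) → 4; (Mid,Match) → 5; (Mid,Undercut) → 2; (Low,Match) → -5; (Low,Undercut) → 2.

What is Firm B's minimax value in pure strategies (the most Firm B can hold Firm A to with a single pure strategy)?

Column maxima: Match → 6, Undercut → 4.
The smallest of these is 4.

4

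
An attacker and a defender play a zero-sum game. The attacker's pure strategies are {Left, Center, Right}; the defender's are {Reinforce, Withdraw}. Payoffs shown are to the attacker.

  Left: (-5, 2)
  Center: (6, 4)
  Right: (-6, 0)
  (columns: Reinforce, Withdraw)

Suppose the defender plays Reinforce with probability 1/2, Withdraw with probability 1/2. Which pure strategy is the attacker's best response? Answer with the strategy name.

Expected payoff of Left: (1/2)·(-5) + (1/2)·2 = -3/2.
Expected payoff of Center: (1/2)·6 + (1/2)·4 = 5.
Expected payoff of Right: (1/2)·(-6) + (1/2)·0 = -3.
The largest is 5, so the attacker's best response is Center.

Center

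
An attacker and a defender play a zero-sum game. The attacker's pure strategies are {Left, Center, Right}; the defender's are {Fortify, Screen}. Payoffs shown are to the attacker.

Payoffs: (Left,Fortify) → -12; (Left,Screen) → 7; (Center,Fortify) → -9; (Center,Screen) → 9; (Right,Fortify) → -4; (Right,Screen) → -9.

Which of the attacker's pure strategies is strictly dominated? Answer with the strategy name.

Left

Center gives a strictly higher payoff than Left against every column: -9 > -12, 9 > 7.
So Left is strictly dominated and the attacker never plays it.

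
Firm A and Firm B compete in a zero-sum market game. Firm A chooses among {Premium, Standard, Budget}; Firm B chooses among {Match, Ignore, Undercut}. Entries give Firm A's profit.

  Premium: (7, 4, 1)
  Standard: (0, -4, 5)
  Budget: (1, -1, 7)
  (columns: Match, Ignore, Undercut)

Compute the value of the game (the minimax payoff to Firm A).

29/11

Row minima: Premium → 1, Standard → -4, Budget → -1; maximin = 1.
Column maxima: Match → 7, Ignore → 4, Undercut → 7; minimax = 4.
1 ≠ 4, so there is no saddle point; optimal play is mixed.
Standard is strictly dominated by Budget, so Firm A never plays it.
Match is strictly dominated by Ignore (it gives Firm A strictly more in every row), so Firm B never plays it.
On the remaining 2×2 (Premium, Budget vs Ignore, Undercut):
Let Firm A play Premium with probability p. Expected payoff against Ignore: 4p + (-1)(1−p) = 5p − 1; against Undercut: 1p + 7(1−p) = −6p + 7.
Setting these equal: 5p − 1 = −6p + 7 ⇒ 11p = 8 ⇒ p = 8/11, and the value is (5)·(8/11) − 1 = 29/11.
For Firm B: with q = P(Ignore), equating Premium's and Budget's payoffs gives 3q + 1 = −8q + 7 ⇒ q = 6/11.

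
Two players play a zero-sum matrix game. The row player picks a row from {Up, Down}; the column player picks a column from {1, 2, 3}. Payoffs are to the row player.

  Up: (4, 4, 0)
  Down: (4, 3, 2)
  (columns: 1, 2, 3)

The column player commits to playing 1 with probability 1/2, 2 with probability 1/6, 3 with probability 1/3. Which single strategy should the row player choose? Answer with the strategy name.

Expected payoff of Up: (1/2)·4 + (1/6)·4 + (1/3)·0 = 8/3.
Expected payoff of Down: (1/2)·4 + (1/6)·3 + (1/3)·2 = 19/6.
The largest is 19/6, so the row player's best response is Down.

Down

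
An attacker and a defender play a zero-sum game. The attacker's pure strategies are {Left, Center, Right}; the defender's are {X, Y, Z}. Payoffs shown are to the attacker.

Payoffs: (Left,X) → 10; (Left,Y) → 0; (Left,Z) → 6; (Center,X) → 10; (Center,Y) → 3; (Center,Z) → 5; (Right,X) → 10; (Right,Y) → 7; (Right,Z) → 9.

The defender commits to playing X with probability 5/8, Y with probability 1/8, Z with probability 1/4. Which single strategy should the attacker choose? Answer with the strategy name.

Right

Expected payoff of Left: (5/8)·10 + (1/8)·0 + (1/4)·6 = 31/4.
Expected payoff of Center: (5/8)·10 + (1/8)·3 + (1/4)·5 = 63/8.
Expected payoff of Right: (5/8)·10 + (1/8)·7 + (1/4)·9 = 75/8.
The largest is 75/8, so the attacker's best response is Right.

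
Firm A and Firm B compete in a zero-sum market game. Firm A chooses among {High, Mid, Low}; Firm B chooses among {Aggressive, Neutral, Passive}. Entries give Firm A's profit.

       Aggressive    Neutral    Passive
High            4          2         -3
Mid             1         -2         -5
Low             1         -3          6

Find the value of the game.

3/14

Row minima: High → -3, Mid → -5, Low → -3; maximin = -3.
Column maxima: Aggressive → 4, Neutral → 2, Passive → 6; minimax = 2.
-3 ≠ 2, so there is no saddle point; optimal play is mixed.
Mid is strictly dominated by High, so Firm A never plays it.
Aggressive is strictly dominated by Neutral (it gives Firm A strictly more in every row), so Firm B never plays it.
On the remaining 2×2 (High, Low vs Neutral, Passive):
Let Firm A play High with probability p. Expected payoff against Neutral: 2p + (-3)(1−p) = 5p − 3; against Passive: (-3)p + 6(1−p) = −9p + 6.
Setting these equal: 5p − 3 = −9p + 6 ⇒ 14p = 9 ⇒ p = 9/14, and the value is (5)·(9/14) − 3 = 3/14.
For Firm B: with q = P(Neutral), equating High's and Low's payoffs gives 5q − 3 = −9q + 6 ⇒ q = 9/14.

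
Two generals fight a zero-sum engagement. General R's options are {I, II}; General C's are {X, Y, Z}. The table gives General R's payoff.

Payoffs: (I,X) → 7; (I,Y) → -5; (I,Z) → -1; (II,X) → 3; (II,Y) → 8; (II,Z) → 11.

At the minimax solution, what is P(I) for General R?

5/17

Row minima: I → -5, II → 3; maximin = 3.
Column maxima: X → 7, Y → 8, Z → 11; minimax = 7.
3 ≠ 7, so there is no saddle point; optimal play is mixed.
Z is strictly dominated by Y (it gives General R strictly more in every row), so General C never plays it.
On the remaining 2×2 (I, II vs X, Y):
Let General R play I with probability p. Expected payoff against X: 7p + 3(1−p) = 4p + 3; against Y: (-5)p + 8(1−p) = −13p + 8.
Setting these equal: 4p + 3 = −13p + 8 ⇒ 17p = 5 ⇒ p = 5/17, and the value is (4)·(5/17) + 3 = 71/17.
For General C: with q = P(X), equating I's and II's payoffs gives 12q − 5 = −5q + 8 ⇒ q = 13/17.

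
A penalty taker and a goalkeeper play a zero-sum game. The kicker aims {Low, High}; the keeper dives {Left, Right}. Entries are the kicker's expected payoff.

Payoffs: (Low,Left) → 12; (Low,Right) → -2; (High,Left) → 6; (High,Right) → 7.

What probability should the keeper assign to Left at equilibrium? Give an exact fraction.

3/5

Row minima: Low → -2, High → 6; maximin = 6.
Column maxima: Left → 12, Right → 7; minimax = 7.
6 ≠ 7, so there is no saddle point; optimal play is mixed.
Let the kicker play Low with probability p. Expected payoff against Left: 12p + 6(1−p) = 6p + 6; against Right: (-2)p + 7(1−p) = −9p + 7.
Setting these equal: 6p + 6 = −9p + 7 ⇒ 15p = 1 ⇒ p = 1/15, and the value is (6)·(1/15) + 6 = 32/5.
For the keeper: with q = P(Left), equating Low's and High's payoffs gives 14q − 2 = −q + 7 ⇒ q = 3/5.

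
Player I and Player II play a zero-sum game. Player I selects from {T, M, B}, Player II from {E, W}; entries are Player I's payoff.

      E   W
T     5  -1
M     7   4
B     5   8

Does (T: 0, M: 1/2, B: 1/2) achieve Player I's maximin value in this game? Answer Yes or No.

Against E this mix gives (1/2)·7 + (1/2)·5 = 6.
Against W this mix gives (1/2)·4 + (1/2)·8 = 6.
All of Player II's active replies (E, W) yield 6, and no column does worse for Player I. The mix makes Player II indifferent and guarantees 6, so it is optimal.

Yes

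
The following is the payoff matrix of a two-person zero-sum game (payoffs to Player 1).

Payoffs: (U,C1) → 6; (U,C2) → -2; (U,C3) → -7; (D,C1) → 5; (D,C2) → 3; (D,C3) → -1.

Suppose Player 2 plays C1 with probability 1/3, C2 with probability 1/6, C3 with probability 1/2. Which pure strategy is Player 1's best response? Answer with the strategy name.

D

Expected payoff of U: (1/3)·6 + (1/6)·(-2) + (1/2)·(-7) = -11/6.
Expected payoff of D: (1/3)·5 + (1/6)·3 + (1/2)·(-1) = 5/3.
The largest is 5/3, so Player 1's best response is D.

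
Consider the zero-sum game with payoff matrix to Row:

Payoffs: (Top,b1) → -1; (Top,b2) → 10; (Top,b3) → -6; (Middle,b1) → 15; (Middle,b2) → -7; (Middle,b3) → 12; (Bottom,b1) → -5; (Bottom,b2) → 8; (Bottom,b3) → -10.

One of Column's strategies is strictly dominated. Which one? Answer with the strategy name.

b3 holds Row's payoff strictly below b1 in every row: -6 < -1, 12 < 15, -10 < -5.
So b1 is strictly dominated for Column.

b1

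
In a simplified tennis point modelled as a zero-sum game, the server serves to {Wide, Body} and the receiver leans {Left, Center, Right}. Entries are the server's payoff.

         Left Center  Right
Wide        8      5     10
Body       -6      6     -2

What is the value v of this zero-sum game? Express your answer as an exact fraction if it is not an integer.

Row minima: Wide → 5, Body → -6; maximin = 5.
Column maxima: Left → 8, Center → 6, Right → 10; minimax = 6.
5 ≠ 6, so there is no saddle point; optimal play is mixed.
Right is strictly dominated by Left (it gives the server strictly more in every row), so the receiver never plays it.
On the remaining 2×2 (Wide, Body vs Left, Center):
Let the server play Wide with probability p. Expected payoff against Left: 8p + (-6)(1−p) = 14p − 6; against Center: 5p + 6(1−p) = −p + 6.
Setting these equal: 14p − 6 = −p + 6 ⇒ 15p = 12 ⇒ p = 4/5, and the value is (14)·(4/5) − 6 = 26/5.
For the receiver: with q = P(Left), equating Wide's and Body's payoffs gives 3q + 5 = −12q + 6 ⇒ q = 1/15.

26/5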